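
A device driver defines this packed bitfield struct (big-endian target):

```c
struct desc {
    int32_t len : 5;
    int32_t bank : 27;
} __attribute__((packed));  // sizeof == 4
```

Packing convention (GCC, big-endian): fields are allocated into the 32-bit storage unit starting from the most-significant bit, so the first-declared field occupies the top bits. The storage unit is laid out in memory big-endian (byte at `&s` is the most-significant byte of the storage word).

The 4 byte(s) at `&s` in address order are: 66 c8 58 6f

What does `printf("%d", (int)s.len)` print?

12

[0]=0x66 [1]=0xc8 [2]=0x58 [3]=0x6f (big-endian) → word 0x66c8586f
len [27+:5] = (word>>27) & 0x1f = 12  ←
bank [0+:27] = (word>>0) & 0x7ffffff = 113793135
len signed 5b, MSB=0: value = 12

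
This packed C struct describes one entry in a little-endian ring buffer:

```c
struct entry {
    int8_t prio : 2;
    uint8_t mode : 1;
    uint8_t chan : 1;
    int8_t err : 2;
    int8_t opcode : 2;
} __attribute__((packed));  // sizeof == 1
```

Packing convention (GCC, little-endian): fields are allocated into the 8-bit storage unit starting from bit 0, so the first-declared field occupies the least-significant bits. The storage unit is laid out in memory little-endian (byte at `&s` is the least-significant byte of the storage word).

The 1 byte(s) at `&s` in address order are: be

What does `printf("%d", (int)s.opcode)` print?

[0]=0xbe (little-endian) → word 0xbe
prio:2 @ bit 0 → (0xbe>>0)&0x3 = 0x2
mode:1 @ bit 2 → (0xbe>>2)&0x1 = 0x1
chan:1 @ bit 3 → (0xbe>>3)&0x1 = 0x1
err:2 @ bit 4 → (0xbe>>4)&0x3 = 0x3
opcode:2 @ bit 6 → (0xbe>>6)&0x3 = 0x2  ←
opcode signed 2b, MSB=1: 2 - 4 = -2

-2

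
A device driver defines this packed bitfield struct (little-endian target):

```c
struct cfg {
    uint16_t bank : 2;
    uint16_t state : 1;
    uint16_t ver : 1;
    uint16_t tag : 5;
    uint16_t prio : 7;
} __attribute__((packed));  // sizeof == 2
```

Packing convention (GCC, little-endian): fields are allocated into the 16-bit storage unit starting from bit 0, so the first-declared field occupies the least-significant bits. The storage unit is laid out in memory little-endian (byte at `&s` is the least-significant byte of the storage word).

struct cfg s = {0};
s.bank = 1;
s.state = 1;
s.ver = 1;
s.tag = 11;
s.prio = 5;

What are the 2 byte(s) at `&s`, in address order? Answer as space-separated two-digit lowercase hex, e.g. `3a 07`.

bd 0a

bank:2 = 1 → 0x1 << 0 → word 0x0001
state:1 = 1 → 0x1 << 2 → word 0x0005
ver:1 = 1 → 0x1 << 3 → word 0x000d
tag:5 = 11 → 0xb << 4 → word 0x00bd
prio:7 = 5 → 0x5 << 9 → word 0x0abd
word = 0x0abd → little-endian bytes:
  [0]=0xbd  [1]=0x0a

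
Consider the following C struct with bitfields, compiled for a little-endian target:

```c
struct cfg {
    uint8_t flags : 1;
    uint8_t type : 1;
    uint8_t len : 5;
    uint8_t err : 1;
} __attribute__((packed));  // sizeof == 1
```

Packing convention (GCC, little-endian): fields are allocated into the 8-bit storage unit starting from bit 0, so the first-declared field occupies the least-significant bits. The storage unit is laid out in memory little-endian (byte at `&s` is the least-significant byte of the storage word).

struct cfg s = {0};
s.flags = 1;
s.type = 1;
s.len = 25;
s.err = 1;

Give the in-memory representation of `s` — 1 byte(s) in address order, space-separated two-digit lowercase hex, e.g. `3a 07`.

e7

flags:1 = 1 → 0x1 << 0 → word 0x01
type:1 = 1 → 0x1 << 1 → word 0x03
len:5 = 25 → 0x19 << 2 → word 0x67
err:1 = 1 → 0x1 << 7 → word 0xe7
word = 0xe7 → little-endian bytes:
  [0]=0xe7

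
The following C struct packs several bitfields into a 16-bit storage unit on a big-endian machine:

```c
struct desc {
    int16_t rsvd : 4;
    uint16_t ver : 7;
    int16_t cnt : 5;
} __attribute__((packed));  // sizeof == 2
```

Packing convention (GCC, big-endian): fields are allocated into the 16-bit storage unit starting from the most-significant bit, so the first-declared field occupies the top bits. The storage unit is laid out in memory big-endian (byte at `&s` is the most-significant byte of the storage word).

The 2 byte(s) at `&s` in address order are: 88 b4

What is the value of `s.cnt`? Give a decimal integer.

-12

[0]=0x88 [1]=0xb4 (big-endian) → word 0x88b4
rsvd:4 @ bit 12 → (0x88b4>>12)&0xf = 0x8
ver:7 @ bit 5 → (0x88b4>>5)&0x7f = 0x45
cnt:5 @ bit 0 → (0x88b4>>0)&0x1f = 0x14  ←
cnt signed 5b, MSB=1: 20 - 32 = -12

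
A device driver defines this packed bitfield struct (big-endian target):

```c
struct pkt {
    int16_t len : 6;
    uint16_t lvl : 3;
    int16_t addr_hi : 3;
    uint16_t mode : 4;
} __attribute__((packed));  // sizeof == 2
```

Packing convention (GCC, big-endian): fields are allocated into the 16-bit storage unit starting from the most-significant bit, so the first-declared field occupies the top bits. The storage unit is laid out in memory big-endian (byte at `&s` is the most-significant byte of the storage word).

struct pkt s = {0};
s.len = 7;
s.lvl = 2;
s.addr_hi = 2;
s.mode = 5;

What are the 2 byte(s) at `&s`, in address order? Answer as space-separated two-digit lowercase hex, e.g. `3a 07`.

len (6b) val=7 bits=0x7 at bit 10: 0x1c00
lvl (3b) val=2 bits=0x2 at bit 7: 0x1d00
addr_hi (3b) val=2 bits=0x2 at bit 4: 0x1d20
mode (4b) val=5 bits=0x5 at bit 0: 0x1d25
word = 0x1d25 → big-endian bytes:
  [0]=0x1d  [1]=0x25

1d 25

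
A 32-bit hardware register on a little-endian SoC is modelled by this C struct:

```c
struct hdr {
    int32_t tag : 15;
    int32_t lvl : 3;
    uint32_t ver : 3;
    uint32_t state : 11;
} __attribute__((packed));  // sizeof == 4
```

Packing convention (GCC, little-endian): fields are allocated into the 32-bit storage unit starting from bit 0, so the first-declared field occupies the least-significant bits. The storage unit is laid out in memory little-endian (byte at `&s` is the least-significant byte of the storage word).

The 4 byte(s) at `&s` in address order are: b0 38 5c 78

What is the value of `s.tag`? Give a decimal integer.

14512

[0]=0xb0 [1]=0x38 [2]=0x5c [3]=0x78 (little-endian) → word 0x785c38b0
tag [0+:15] = (word>>0) & 0x7fff = 14512  ←
lvl [15+:3] = (word>>15) & 0x7 = 0
ver [18+:3] = (word>>18) & 0x7 = 7
state [21+:11] = (word>>21) & 0x7ff = 962
tag signed 15b, MSB=0: value = 14512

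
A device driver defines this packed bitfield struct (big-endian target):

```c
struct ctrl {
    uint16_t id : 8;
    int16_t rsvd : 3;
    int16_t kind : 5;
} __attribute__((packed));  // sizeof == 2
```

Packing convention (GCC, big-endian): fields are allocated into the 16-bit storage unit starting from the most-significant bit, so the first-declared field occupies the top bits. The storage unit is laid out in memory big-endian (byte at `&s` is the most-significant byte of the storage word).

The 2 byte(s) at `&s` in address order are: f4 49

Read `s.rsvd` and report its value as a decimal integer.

[0]=0xf4 [1]=0x49 (big-endian) → word 0xf449
id [8+:8] = (word>>8) & 0xff = 244
rsvd [5+:3] = (word>>5) & 0x7 = 2  ←
kind [0+:5] = (word>>0) & 0x1f = 9
rsvd signed 3b, MSB=0: value = 2

2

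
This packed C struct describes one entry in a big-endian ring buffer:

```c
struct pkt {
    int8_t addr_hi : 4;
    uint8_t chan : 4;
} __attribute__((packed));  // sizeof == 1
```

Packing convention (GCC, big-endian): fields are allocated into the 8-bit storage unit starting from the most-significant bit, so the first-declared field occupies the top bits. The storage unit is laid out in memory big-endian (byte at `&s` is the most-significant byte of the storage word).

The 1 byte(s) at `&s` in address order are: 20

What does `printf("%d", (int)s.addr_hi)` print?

[0]=0x20 (big-endian) → word 0x20
addr_hi:4 @ bit 4 → (0x20>>4)&0xf = 0x2  ←
chan:4 @ bit 0 → (0x20>>0)&0xf = 0x0
addr_hi signed 4b, MSB=0: value = 2

2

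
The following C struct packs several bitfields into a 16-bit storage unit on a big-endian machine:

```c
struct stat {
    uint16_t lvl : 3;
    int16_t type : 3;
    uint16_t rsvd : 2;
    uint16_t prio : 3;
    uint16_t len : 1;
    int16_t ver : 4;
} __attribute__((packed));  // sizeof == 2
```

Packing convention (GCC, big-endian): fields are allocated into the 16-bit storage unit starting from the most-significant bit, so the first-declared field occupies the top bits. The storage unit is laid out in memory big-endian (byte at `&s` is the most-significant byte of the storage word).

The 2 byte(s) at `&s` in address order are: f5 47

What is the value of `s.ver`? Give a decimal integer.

[0]=0xf5 [1]=0x47 (big-endian) → word 0xf547
lvl [13+:3] = (word>>13) & 0x7 = 7
type [10+:3] = (word>>10) & 0x7 = 5
rsvd [8+:2] = (word>>8) & 0x3 = 1
prio [5+:3] = (word>>5) & 0x7 = 2
len [4+:1] = (word>>4) & 0x1 = 0
ver [0+:4] = (word>>0) & 0xf = 7  ←
ver signed 4b, MSB=0: value = 7

7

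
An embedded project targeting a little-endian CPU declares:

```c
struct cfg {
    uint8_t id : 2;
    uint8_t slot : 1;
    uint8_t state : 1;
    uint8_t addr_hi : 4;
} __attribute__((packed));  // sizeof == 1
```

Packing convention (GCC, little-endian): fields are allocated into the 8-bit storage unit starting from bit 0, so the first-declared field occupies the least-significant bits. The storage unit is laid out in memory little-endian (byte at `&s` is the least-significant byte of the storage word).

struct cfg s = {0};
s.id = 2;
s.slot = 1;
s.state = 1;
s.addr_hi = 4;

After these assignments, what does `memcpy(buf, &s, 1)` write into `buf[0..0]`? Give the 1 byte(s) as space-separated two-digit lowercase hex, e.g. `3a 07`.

4e

id:2 = 2 → 0x2 << 0 → word 0x02
slot:1 = 1 → 0x1 << 2 → word 0x06
state:1 = 1 → 0x1 << 3 → word 0x0e
addr_hi:4 = 4 → 0x4 << 4 → word 0x4e
word = 0x4e → little-endian bytes:
  [0]=0x4e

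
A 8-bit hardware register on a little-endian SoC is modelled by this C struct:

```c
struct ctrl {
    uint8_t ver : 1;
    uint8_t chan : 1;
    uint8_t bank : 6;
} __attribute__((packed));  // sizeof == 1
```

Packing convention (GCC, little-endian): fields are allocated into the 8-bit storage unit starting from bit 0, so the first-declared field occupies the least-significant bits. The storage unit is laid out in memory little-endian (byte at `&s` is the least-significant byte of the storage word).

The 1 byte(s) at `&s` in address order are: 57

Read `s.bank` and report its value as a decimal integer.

[0]=0x57 (little-endian) → word 0x57
ver:1 @ bit 0 → (0x57>>0)&0x1 = 0x1
chan:1 @ bit 1 → (0x57>>1)&0x1 = 0x1
bank:6 @ bit 2 → (0x57>>2)&0x3f = 0x15  ←

21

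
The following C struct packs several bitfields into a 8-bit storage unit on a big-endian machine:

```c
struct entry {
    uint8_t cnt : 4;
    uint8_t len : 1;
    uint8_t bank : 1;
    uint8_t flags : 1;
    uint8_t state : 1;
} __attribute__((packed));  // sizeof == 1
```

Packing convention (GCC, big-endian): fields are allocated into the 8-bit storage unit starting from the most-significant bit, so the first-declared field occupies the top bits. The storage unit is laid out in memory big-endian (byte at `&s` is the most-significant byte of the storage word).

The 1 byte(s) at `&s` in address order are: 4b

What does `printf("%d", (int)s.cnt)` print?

4

[0]=0x4b (big-endian) → word 0x4b
cnt [4+:4] = (word>>4) & 0xf = 4  ←
len [3+:1] = (word>>3) & 0x1 = 1
bank [2+:1] = (word>>2) & 0x1 = 0
flags [1+:1] = (word>>1) & 0x1 = 1
state [0+:1] = (word>>0) & 0x1 = 1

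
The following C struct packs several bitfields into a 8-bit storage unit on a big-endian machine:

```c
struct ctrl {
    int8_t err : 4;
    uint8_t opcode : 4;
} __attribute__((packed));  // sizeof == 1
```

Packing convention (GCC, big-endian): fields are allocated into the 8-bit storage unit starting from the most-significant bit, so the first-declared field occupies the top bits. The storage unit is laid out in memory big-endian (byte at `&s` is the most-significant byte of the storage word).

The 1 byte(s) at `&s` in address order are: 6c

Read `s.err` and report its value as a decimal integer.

[0]=0x6c (big-endian) → word 0x6c
err [4+:4] = (word>>4) & 0xf = 6  ←
opcode [0+:4] = (word>>0) & 0xf = 12
err signed 4b, MSB=0: value = 6

6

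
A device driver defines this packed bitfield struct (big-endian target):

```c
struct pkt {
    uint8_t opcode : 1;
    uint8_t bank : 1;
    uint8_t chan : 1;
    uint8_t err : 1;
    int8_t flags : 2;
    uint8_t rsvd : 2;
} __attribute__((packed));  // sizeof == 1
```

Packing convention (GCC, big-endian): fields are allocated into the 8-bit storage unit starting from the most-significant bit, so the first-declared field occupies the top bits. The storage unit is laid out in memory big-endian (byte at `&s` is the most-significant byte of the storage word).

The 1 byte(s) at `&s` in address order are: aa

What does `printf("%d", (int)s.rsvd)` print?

2

[0]=0xaa (big-endian) → word 0xaa
opcode:1 @ bit 7 → (0xaa>>7)&0x1 = 0x1
bank:1 @ bit 6 → (0xaa>>6)&0x1 = 0x0
chan:1 @ bit 5 → (0xaa>>5)&0x1 = 0x1
err:1 @ bit 4 → (0xaa>>4)&0x1 = 0x0
flags:2 @ bit 2 → (0xaa>>2)&0x3 = 0x2
rsvd:2 @ bit 0 → (0xaa>>0)&0x3 = 0x2  ←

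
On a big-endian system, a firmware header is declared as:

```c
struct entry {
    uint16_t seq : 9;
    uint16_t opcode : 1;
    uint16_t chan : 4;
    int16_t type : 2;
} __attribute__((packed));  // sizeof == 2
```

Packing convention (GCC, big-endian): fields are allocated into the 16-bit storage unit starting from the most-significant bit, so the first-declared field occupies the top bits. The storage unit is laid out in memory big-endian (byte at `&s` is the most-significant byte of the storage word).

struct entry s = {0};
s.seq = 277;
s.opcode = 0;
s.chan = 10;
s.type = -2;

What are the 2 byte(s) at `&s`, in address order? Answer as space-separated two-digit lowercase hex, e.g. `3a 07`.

seq (9b) val=277 bits=0x115 at bit 7: 0x8a80
opcode (1b) val=0 bits=0x0 at bit 6: 0x8a80
chan (4b) val=10 bits=0xa at bit 2: 0x8aa8
type (2b) val=-2 bits=0x2 at bit 0: 0x8aaa
word = 0x8aaa → big-endian bytes:
  [0]=0x8a  [1]=0xaa

8a aa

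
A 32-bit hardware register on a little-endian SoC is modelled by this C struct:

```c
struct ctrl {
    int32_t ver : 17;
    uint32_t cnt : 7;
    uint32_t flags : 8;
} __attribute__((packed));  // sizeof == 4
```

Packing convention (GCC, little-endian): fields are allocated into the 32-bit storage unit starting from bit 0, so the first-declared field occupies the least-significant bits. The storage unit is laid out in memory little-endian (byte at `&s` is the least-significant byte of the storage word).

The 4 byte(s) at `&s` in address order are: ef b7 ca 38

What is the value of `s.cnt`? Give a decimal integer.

101

[0]=0xef [1]=0xb7 [2]=0xca [3]=0x38 (little-endian) → word 0x38cab7ef
ver [0+:17] = (word>>0) & 0x1ffff = 47087
cnt [17+:7] = (word>>17) & 0x7f = 101  ←
flags [24+:8] = (word>>24) & 0xff = 56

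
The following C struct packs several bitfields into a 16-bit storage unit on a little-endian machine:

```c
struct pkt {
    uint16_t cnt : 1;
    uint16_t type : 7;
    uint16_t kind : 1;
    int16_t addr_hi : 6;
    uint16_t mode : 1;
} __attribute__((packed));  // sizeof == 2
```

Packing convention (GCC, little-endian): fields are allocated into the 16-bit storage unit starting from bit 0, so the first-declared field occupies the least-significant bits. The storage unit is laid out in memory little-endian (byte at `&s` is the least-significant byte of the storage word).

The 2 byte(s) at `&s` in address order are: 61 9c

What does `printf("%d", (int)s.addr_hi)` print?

14

[0]=0x61 [1]=0x9c (little-endian) → word 0x9c61
cnt:1 @ bit 0 → (0x9c61>>0)&0x1 = 0x1
type:7 @ bit 1 → (0x9c61>>1)&0x7f = 0x30
kind:1 @ bit 8 → (0x9c61>>8)&0x1 = 0x0
addr_hi:6 @ bit 9 → (0x9c61>>9)&0x3f = 0xe  ←
mode:1 @ bit 15 → (0x9c61>>15)&0x1 = 0x1
addr_hi signed 6b, MSB=0: value = 14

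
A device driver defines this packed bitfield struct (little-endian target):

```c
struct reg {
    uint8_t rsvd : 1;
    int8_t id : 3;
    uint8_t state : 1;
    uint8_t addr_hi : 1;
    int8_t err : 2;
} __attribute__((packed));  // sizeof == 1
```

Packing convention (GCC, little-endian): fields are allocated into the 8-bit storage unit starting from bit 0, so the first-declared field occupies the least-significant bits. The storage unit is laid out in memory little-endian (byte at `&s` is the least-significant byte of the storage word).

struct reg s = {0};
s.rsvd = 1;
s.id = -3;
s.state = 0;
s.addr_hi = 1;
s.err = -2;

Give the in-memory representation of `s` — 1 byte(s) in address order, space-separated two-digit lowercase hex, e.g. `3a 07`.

ab

[0+:1] rsvd=1 & 0x1 = 0x1; word=0x01
[1+:3] id=-3 & 0x7 = 0x5; word=0x0b
[4+:1] state=0 & 0x1 = 0x0; word=0x0b
[5+:1] addr_hi=1 & 0x1 = 0x1; word=0x2b
[6+:2] err=-2 & 0x3 = 0x2; word=0xab
word = 0xab → little-endian bytes:
  [0]=0xab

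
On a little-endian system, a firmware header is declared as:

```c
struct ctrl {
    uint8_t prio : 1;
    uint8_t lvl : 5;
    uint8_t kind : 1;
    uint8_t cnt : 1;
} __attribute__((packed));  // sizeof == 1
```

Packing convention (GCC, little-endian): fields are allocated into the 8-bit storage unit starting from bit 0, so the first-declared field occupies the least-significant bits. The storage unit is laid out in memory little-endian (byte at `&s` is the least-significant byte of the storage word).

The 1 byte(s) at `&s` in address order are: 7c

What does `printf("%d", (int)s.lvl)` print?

[0]=0x7c (little-endian) → word 0x7c
prio [0+:1] = (word>>0) & 0x1 = 0
lvl [1+:5] = (word>>1) & 0x1f = 30  ←
kind [6+:1] = (word>>6) & 0x1 = 1
cnt [7+:1] = (word>>7) & 0x1 = 0

30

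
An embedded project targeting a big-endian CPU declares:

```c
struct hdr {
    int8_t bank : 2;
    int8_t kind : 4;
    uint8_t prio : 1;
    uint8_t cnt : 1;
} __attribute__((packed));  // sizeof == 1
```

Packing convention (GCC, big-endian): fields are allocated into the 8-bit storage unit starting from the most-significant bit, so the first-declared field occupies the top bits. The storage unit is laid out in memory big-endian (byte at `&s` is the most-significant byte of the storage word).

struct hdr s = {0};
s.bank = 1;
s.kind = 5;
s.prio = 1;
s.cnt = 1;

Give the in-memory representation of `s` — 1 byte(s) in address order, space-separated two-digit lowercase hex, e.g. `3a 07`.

[6+:2] bank=1 & 0x3 = 0x1; word=0x40
[2+:4] kind=5 & 0xf = 0x5; word=0x54
[1+:1] prio=1 & 0x1 = 0x1; word=0x56
[0+:1] cnt=1 & 0x1 = 0x1; word=0x57
word = 0x57 → big-endian bytes:
  [0]=0x57

57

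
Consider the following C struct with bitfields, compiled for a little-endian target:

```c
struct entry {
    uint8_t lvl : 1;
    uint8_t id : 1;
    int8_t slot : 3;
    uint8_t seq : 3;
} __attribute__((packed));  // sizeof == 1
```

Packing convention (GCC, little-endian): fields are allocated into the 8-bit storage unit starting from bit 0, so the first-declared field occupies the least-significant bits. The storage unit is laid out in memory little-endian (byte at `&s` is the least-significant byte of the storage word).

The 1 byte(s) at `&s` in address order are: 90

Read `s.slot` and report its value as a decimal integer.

-4

[0]=0x90 (little-endian) → word 0x90
lvl:1 @ bit 0 → (0x90>>0)&0x1 = 0x0
id:1 @ bit 1 → (0x90>>1)&0x1 = 0x0
slot:3 @ bit 2 → (0x90>>2)&0x7 = 0x4  ←
seq:3 @ bit 5 → (0x90>>5)&0x7 = 0x4
slot signed 3b, MSB=1: 4 - 8 = -4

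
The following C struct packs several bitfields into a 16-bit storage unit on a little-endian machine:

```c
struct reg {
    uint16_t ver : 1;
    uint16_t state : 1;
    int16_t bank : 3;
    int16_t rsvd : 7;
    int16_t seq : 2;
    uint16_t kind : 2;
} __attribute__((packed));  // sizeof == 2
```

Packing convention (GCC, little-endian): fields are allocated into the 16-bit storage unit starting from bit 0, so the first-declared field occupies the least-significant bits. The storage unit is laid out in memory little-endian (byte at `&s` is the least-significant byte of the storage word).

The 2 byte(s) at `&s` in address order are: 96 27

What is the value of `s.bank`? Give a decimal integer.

[0]=0x96 [1]=0x27 (little-endian) → word 0x2796
ver [0+:1] = (word>>0) & 0x1 = 0
state [1+:1] = (word>>1) & 0x1 = 1
bank [2+:3] = (word>>2) & 0x7 = 5  ←
rsvd [5+:7] = (word>>5) & 0x7f = 60
seq [12+:2] = (word>>12) & 0x3 = 2
kind [14+:2] = (word>>14) & 0x3 = 0
bank signed 3b, MSB=1: 5 - 8 = -3

-3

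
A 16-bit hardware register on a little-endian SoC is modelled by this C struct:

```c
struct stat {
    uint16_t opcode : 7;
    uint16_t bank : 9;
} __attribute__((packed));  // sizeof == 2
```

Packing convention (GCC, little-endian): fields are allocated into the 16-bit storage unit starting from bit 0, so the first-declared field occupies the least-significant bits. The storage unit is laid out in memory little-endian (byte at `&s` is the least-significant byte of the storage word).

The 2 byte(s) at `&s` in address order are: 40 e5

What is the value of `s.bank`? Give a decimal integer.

[0]=0x40 [1]=0xe5 (little-endian) → word 0xe540
opcode [0+:7] = (word>>0) & 0x7f = 64
bank [7+:9] = (word>>7) & 0x1ff = 458  ←

458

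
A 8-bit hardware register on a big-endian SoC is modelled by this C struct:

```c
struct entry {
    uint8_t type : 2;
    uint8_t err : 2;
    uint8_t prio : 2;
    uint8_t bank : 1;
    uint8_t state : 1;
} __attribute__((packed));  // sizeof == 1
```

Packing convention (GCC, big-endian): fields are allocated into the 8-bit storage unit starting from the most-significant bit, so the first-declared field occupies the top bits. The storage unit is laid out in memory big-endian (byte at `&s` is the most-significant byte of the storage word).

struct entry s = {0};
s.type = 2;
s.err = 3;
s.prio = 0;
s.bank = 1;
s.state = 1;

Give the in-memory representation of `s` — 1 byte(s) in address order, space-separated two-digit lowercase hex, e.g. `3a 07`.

b3

type (2b) val=2 bits=0x2 at bit 6: 0x80
err (2b) val=3 bits=0x3 at bit 4: 0xb0
prio (2b) val=0 bits=0x0 at bit 2: 0xb0
bank (1b) val=1 bits=0x1 at bit 1: 0xb2
state (1b) val=1 bits=0x1 at bit 0: 0xb3
word = 0xb3 → big-endian bytes:
  [0]=0xb3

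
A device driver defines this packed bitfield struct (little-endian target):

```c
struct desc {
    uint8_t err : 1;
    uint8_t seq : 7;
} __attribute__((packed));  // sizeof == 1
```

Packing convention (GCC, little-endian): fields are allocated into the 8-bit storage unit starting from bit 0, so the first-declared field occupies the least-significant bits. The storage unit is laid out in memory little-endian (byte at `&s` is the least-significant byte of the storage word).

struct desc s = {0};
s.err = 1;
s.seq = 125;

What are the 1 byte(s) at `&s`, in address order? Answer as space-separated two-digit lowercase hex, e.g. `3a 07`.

fb

err:1 = 1 → 0x1 << 0 → word 0x01
seq:7 = 125 → 0x7d << 1 → word 0xfb
word = 0xfb → little-endian bytes:
  [0]=0xfb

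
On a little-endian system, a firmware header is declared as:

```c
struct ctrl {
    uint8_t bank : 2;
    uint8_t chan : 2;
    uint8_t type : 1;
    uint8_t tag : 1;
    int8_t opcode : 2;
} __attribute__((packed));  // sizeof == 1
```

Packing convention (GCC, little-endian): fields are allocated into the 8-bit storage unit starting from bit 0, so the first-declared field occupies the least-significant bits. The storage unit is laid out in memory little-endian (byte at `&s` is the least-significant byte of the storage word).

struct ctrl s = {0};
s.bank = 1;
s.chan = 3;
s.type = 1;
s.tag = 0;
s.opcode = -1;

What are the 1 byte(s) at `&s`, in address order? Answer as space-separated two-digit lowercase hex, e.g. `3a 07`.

bank (2b) val=1 bits=0x1 at bit 0: 0x01
chan (2b) val=3 bits=0x3 at bit 2: 0x0d
type (1b) val=1 bits=0x1 at bit 4: 0x1d
tag (1b) val=0 bits=0x0 at bit 5: 0x1d
opcode (2b) val=-1 bits=0x3 at bit 6: 0xdd
word = 0xdd → little-endian bytes:
  [0]=0xdd

dd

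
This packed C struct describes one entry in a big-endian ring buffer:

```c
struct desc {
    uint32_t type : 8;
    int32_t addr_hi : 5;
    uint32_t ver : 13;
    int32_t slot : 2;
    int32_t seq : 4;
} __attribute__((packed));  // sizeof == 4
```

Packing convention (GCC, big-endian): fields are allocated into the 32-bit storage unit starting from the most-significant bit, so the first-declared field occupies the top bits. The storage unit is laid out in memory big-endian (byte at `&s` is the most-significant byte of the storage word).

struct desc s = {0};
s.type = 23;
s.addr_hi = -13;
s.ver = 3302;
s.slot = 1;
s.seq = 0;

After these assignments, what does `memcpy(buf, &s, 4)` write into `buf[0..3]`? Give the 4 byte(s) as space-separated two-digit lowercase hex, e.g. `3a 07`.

[24+:8] type=23 & 0xff = 0x17; word=0x17000000
[19+:5] addr_hi=-13 & 0x1f = 0x13; word=0x17980000
[6+:13] ver=3302 & 0x1fff = 0xce6; word=0x179b3980
[4+:2] slot=1 & 0x3 = 0x1; word=0x179b3990
[0+:4] seq=0 & 0xf = 0x0; word=0x179b3990
word = 0x179b3990 → big-endian bytes:
  [0]=0x17  [1]=0x9b  [2]=0x39  [3]=0x90

17 9b 39 90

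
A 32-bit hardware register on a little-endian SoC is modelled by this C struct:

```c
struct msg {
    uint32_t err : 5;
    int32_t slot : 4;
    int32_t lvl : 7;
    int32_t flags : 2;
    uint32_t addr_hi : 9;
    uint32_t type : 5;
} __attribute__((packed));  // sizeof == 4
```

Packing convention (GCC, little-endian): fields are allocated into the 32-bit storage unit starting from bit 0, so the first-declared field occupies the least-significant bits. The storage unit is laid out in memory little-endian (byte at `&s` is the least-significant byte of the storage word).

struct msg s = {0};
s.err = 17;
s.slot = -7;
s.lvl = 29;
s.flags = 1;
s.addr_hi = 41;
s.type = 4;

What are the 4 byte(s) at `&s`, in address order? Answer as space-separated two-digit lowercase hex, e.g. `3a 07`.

31 3b a5 20

err:5 = 17 → 0x11 << 0 → word 0x00000011
slot:4 = -7 → 0x9 << 5 → word 0x00000131
lvl:7 = 29 → 0x1d << 9 → word 0x00003b31
flags:2 = 1 → 0x1 << 16 → word 0x00013b31
addr_hi:9 = 41 → 0x29 << 18 → word 0x00a53b31
type:5 = 4 → 0x4 << 27 → word 0x20a53b31
word = 0x20a53b31 → little-endian bytes:
  [0]=0x31  [1]=0x3b  [2]=0xa5  [3]=0x20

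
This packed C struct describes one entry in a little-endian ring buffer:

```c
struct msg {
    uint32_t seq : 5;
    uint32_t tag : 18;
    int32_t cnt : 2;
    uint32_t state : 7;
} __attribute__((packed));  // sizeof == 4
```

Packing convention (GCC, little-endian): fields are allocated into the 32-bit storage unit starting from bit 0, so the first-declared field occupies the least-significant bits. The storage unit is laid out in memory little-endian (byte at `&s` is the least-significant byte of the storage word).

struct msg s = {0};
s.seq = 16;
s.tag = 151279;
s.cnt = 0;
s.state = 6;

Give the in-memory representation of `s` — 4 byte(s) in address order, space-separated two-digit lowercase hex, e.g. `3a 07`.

seq:5 = 16 → 0x10 << 0 → word 0x00000010
tag:18 = 151279 → 0x24eef << 5 → word 0x0049ddf0
cnt:2 = 0 → 0x0 << 23 → word 0x0049ddf0
state:7 = 6 → 0x6 << 25 → word 0x0c49ddf0
word = 0x0c49ddf0 → little-endian bytes:
  [0]=0xf0  [1]=0xdd  [2]=0x49  [3]=0x0c

f0 dd 49 0c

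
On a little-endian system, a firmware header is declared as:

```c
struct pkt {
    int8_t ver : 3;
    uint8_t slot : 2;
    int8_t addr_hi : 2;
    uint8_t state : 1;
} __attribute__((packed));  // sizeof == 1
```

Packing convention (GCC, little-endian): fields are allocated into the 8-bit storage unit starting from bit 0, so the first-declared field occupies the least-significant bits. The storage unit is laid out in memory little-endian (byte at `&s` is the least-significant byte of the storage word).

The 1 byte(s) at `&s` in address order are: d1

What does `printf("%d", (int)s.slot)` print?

2

[0]=0xd1 (little-endian) → word 0xd1
ver:3 @ bit 0 → (0xd1>>0)&0x7 = 0x1
slot:2 @ bit 3 → (0xd1>>3)&0x3 = 0x2  ←
addr_hi:2 @ bit 5 → (0xd1>>5)&0x3 = 0x2
state:1 @ bit 7 → (0xd1>>7)&0x1 = 0x1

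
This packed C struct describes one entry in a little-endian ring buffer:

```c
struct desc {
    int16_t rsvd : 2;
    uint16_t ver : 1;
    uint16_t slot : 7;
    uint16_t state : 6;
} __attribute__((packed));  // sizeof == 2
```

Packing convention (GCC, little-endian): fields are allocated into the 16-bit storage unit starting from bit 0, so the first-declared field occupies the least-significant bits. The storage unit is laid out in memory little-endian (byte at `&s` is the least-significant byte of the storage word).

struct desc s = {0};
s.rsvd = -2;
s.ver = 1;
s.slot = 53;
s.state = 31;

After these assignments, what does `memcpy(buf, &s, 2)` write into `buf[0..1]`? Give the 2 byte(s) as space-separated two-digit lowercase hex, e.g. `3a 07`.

rsvd:2 = -2 → 0x2 << 0 → word 0x0002
ver:1 = 1 → 0x1 << 2 → word 0x0006
slot:7 = 53 → 0x35 << 3 → word 0x01ae
state:6 = 31 → 0x1f << 10 → word 0x7dae
word = 0x7dae → little-endian bytes:
  [0]=0xae  [1]=0x7d

ae 7d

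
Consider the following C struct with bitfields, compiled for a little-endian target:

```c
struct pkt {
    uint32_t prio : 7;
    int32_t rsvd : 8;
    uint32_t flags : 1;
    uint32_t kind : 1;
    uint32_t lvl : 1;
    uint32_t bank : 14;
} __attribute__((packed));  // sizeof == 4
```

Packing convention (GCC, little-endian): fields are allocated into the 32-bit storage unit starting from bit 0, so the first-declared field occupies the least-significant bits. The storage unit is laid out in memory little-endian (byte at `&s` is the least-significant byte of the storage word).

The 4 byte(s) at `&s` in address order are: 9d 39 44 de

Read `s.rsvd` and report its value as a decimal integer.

[0]=0x9d [1]=0x39 [2]=0x44 [3]=0xde (little-endian) → word 0xde44399d
prio:7 @ bit 0 → (0xde44399d>>0)&0x7f = 0x1d
rsvd:8 @ bit 7 → (0xde44399d>>7)&0xff = 0x73  ←
flags:1 @ bit 15 → (0xde44399d>>15)&0x1 = 0x0
kind:1 @ bit 16 → (0xde44399d>>16)&0x1 = 0x0
lvl:1 @ bit 17 → (0xde44399d>>17)&0x1 = 0x0
bank:14 @ bit 18 → (0xde44399d>>18)&0x3fff = 0x3791
rsvd signed 8b, MSB=0: value = 115

115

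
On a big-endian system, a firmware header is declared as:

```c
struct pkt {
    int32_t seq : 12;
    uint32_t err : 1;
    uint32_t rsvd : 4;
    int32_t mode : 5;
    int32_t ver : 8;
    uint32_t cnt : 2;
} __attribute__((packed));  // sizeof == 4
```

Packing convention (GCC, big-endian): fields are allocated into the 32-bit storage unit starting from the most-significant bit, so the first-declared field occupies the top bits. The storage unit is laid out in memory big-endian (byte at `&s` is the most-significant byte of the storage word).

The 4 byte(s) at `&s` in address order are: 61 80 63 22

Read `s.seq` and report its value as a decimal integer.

1560

[0]=0x61 [1]=0x80 [2]=0x63 [3]=0x22 (big-endian) → word 0x61806322
seq [20+:12] = (word>>20) & 0xfff = 1560  ←
err [19+:1] = (word>>19) & 0x1 = 0
rsvd [15+:4] = (word>>15) & 0xf = 0
mode [10+:5] = (word>>10) & 0x1f = 24
ver [2+:8] = (word>>2) & 0xff = 200
cnt [0+:2] = (word>>0) & 0x3 = 2
seq signed 12b, MSB=0: value = 1560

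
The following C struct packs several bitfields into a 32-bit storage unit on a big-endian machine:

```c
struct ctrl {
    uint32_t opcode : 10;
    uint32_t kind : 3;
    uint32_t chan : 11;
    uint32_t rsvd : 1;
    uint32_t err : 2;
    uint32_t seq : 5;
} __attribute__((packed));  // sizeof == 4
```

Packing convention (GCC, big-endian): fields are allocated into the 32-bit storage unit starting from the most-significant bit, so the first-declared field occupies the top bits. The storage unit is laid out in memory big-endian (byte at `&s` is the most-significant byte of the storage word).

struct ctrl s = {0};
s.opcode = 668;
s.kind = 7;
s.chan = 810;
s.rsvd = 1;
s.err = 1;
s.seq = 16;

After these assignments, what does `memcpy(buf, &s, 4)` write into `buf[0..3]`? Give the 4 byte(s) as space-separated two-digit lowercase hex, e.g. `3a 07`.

a7 3b 2a b0

opcode (10b) val=668 bits=0x29c at bit 22: 0xa7000000
kind (3b) val=7 bits=0x7 at bit 19: 0xa7380000
chan (11b) val=810 bits=0x32a at bit 8: 0xa73b2a00
rsvd (1b) val=1 bits=0x1 at bit 7: 0xa73b2a80
err (2b) val=1 bits=0x1 at bit 5: 0xa73b2aa0
seq (5b) val=16 bits=0x10 at bit 0: 0xa73b2ab0
word = 0xa73b2ab0 → big-endian bytes:
  [0]=0xa7  [1]=0x3b  [2]=0x2a  [3]=0xb0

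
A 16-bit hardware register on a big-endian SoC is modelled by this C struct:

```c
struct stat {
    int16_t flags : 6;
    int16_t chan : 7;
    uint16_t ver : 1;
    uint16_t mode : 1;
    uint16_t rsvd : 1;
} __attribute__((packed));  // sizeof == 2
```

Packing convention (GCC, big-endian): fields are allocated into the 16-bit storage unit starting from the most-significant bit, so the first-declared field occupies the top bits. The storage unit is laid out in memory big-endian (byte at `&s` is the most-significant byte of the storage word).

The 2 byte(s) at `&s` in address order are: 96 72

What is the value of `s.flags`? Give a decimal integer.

[0]=0x96 [1]=0x72 (big-endian) → word 0x9672
flags [10+:6] = (word>>10) & 0x3f = 37  ←
chan [3+:7] = (word>>3) & 0x7f = 78
ver [2+:1] = (word>>2) & 0x1 = 0
mode [1+:1] = (word>>1) & 0x1 = 1
rsvd [0+:1] = (word>>0) & 0x1 = 0
flags signed 6b, MSB=1: 37 - 64 = -27

-27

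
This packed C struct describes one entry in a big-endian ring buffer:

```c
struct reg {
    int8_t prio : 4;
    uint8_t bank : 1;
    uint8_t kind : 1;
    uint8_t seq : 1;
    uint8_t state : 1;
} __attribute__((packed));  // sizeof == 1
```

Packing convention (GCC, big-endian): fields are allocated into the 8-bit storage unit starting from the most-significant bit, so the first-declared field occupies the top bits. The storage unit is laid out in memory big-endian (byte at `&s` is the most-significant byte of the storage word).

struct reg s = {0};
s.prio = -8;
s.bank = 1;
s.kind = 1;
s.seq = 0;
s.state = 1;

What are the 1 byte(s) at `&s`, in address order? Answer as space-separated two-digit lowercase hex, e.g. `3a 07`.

8d

[4+:4] prio=-8 & 0xf = 0x8; word=0x80
[3+:1] bank=1 & 0x1 = 0x1; word=0x88
[2+:1] kind=1 & 0x1 = 0x1; word=0x8c
[1+:1] seq=0 & 0x1 = 0x0; word=0x8c
[0+:1] state=1 & 0x1 = 0x1; word=0x8d
word = 0x8d → big-endian bytes:
  [0]=0x8d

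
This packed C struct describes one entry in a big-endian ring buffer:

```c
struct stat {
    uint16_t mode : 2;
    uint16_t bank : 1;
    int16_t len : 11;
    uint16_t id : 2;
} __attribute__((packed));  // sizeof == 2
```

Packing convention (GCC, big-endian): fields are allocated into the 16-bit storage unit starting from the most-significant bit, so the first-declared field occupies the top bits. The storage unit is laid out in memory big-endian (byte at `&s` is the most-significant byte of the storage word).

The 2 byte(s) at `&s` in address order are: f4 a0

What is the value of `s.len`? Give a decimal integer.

-728

[0]=0xf4 [1]=0xa0 (big-endian) → word 0xf4a0
mode [14+:2] = (word>>14) & 0x3 = 3
bank [13+:1] = (word>>13) & 0x1 = 1
len [2+:11] = (word>>2) & 0x7ff = 1320  ←
id [0+:2] = (word>>0) & 0x3 = 0
len signed 11b, MSB=1: 1320 - 2048 = -728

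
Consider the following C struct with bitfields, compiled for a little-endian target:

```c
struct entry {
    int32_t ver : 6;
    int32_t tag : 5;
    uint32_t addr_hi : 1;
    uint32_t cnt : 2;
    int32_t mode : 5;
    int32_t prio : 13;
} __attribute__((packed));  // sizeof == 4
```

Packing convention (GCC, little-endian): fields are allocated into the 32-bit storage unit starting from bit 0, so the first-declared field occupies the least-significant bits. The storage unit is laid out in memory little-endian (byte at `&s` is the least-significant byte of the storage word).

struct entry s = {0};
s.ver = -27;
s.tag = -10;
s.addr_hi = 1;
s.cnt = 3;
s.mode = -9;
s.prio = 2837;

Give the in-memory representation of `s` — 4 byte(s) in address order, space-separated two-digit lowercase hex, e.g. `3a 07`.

a5 fd ad 58

[0+:6] ver=-27 & 0x3f = 0x25; word=0x00000025
[6+:5] tag=-10 & 0x1f = 0x16; word=0x000005a5
[11+:1] addr_hi=1 & 0x1 = 0x1; word=0x00000da5
[12+:2] cnt=3 & 0x3 = 0x3; word=0x00003da5
[14+:5] mode=-9 & 0x1f = 0x17; word=0x0005fda5
[19+:13] prio=2837 & 0x1fff = 0xb15; word=0x58adfda5
word = 0x58adfda5 → little-endian bytes:
  [0]=0xa5  [1]=0xfd  [2]=0xad  [3]=0x58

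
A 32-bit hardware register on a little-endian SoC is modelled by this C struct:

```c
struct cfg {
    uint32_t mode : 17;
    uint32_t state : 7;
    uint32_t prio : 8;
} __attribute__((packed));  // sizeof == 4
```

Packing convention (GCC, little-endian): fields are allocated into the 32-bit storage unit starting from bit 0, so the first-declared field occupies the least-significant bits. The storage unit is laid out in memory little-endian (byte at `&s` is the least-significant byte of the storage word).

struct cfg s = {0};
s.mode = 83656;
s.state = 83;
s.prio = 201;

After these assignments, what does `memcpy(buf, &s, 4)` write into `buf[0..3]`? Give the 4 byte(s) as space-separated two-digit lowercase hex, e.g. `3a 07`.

c8 46 a7 c9

[0+:17] mode=83656 & 0x1ffff = 0x146c8; word=0x000146c8
[17+:7] state=83 & 0x7f = 0x53; word=0x00a746c8
[24+:8] prio=201 & 0xff = 0xc9; word=0xc9a746c8
word = 0xc9a746c8 → little-endian bytes:
  [0]=0xc8  [1]=0x46  [2]=0xa7  [3]=0xc9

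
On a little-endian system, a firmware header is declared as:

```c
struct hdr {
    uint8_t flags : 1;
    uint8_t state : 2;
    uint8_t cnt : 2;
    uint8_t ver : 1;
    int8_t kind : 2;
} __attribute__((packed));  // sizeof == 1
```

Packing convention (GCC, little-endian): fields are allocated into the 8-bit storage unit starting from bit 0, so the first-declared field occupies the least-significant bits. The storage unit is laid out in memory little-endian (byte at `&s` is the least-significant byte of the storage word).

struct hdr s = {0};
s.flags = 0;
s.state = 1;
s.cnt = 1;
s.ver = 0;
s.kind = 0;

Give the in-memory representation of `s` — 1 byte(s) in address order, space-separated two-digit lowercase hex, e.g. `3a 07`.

flags:1 = 0 → 0x0 << 0 → word 0x00
state:2 = 1 → 0x1 << 1 → word 0x02
cnt:2 = 1 → 0x1 << 3 → word 0x0a
ver:1 = 0 → 0x0 << 5 → word 0x0a
kind:2 = 0 → 0x0 << 6 → word 0x0a
word = 0x0a → little-endian bytes:
  [0]=0x0a

0a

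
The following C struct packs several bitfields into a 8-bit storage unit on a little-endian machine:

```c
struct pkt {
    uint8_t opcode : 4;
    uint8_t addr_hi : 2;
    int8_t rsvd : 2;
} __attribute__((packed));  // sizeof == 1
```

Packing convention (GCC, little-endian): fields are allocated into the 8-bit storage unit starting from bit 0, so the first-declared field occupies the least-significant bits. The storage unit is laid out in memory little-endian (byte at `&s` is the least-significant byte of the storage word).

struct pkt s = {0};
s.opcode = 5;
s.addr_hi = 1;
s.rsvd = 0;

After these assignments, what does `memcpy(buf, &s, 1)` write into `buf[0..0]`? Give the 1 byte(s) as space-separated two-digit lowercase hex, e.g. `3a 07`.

[0+:4] opcode=5 & 0xf = 0x5; word=0x05
[4+:2] addr_hi=1 & 0x3 = 0x1; word=0x15
[6+:2] rsvd=0 & 0x3 = 0x0; word=0x15
word = 0x15 → little-endian bytes:
  [0]=0x15

15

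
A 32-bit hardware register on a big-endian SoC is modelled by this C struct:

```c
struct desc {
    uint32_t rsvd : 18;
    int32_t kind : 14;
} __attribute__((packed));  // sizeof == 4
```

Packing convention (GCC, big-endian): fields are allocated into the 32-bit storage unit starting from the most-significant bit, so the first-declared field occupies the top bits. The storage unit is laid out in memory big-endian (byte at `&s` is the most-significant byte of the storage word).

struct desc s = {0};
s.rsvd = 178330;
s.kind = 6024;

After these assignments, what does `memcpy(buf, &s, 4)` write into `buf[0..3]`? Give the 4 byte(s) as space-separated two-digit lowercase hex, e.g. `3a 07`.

[14+:18] rsvd=178330 & 0x3ffff = 0x2b89a; word=0xae268000
[0+:14] kind=6024 & 0x3fff = 0x1788; word=0xae269788
word = 0xae269788 → big-endian bytes:
  [0]=0xae  [1]=0x26  [2]=0x97  [3]=0x88

ae 26 97 88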